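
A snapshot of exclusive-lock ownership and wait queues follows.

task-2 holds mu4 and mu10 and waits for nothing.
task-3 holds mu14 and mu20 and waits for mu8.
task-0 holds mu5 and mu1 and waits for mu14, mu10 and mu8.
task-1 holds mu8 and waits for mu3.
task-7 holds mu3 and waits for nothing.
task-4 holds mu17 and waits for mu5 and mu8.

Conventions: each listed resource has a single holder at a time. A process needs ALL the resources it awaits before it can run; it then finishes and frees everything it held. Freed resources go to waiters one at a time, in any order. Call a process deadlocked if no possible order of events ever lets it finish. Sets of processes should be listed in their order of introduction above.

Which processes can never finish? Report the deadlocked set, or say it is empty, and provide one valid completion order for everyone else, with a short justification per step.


No process is deadlocked.
Key observation: although several processes wait, no cycle exists — each chain bottoms out at a free runner.
A valid finishing order for the others: task-2, task-7, task-1, task-3, task-0, task-4.
Check, step by step:
  task-2: no waits; runs immediately, freeing mu4 and mu10
  task-7: no waits; runs immediately, freeing mu3
  task-1: everything it awaited (mu3) is free; runs, freeing mu8
  task-3: everything it awaited (mu8) is free; runs, freeing mu14 and mu20
  task-0: everything it awaited (mu14, mu10 and mu8) is free; runs, freeing mu5 and mu1
  task-4: everything it awaited (mu5 and mu8) is free; runs, freeing mu17


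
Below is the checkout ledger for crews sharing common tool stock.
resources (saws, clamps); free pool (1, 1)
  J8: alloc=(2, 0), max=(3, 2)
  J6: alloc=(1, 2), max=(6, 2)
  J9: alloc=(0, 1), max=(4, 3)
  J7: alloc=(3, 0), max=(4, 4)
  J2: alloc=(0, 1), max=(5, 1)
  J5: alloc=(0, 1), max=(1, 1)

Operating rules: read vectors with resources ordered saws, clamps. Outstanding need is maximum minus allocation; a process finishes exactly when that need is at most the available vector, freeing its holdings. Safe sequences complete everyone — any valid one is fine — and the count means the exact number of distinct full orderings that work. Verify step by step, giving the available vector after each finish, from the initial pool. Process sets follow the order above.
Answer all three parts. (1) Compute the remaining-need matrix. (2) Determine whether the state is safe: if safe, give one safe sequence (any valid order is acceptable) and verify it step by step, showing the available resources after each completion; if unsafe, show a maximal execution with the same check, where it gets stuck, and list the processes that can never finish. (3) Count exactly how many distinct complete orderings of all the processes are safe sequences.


(1) Outstanding need per process (order saws, clamps):
  J8: (1, 2)
  J6: (5, 0)
  J9: (4, 2)
  J7: (1, 4)
  J2: (5, 0)
  J5: (1, 0)
(2) UNSAFE — no complete ordering exists.
Key observation: after J5, J8 the pool peaks at (3, 2), and each blocked process is short somewhere: J6 on saws; J9 on saws; J7 on clamps; J2 on saws.
The run J5, J8 cannot be extended any further. Walking it through:
  pool = (1, 1)
  J5: need (1, 0) fits (1, 1); releases (0, 1), pool now (1, 2)
  J8: need (1, 2) fits (1, 2); releases (2, 0), pool now (3, 2)
  J6 cannot run: need (5, 0) vs free (3, 2) (insufficient saws)
  J9 cannot run: need (4, 2) vs free (3, 2) (insufficient saws)
  J7 cannot run: need (1, 4) vs free (3, 2) (insufficient clamps)
  J2 cannot run: need (5, 0) vs free (3, 2) (insufficient saws)
Processes that can never finish: J6, J9, J7 and J2.
(3) The exact count: 0 of the possible complete orderings are safe sequences.


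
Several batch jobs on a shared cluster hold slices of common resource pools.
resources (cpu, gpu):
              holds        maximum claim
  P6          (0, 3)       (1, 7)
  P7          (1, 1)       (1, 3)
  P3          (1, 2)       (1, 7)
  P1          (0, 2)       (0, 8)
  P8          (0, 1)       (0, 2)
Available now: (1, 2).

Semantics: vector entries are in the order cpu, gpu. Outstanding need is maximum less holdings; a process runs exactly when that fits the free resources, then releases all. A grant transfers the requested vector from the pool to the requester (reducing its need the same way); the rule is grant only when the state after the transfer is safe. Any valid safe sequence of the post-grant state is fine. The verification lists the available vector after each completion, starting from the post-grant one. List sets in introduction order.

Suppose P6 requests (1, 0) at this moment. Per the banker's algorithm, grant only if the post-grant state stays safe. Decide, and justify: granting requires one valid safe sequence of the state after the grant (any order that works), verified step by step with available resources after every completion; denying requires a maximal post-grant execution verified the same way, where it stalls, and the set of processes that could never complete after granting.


GRANT — the state after the grant stays safe, e.g. via P8, P7, P6, P3, P1.
Key observation: the grant leaves (0, 2) free — enough for P8, whose release restarts the cascade.
Step-by-step check of the post-grant state:
  pool = (0, 2)
  P8 needs (0, 1) <= (0, 2) -> finishes; pool += (0, 1) = (0, 3)
  P7 needs (0, 2) <= (0, 3) -> finishes; pool += (1, 1) = (1, 4)
  P6 needs (0, 4) <= (1, 4) -> finishes; pool += (1, 3) = (2, 7)
  P3 needs (0, 5) <= (2, 7) -> finishes; pool += (1, 2) = (3, 9)
  P1 needs (0, 6) <= (3, 9) -> finishes; pool += (0, 2) = (3, 11)


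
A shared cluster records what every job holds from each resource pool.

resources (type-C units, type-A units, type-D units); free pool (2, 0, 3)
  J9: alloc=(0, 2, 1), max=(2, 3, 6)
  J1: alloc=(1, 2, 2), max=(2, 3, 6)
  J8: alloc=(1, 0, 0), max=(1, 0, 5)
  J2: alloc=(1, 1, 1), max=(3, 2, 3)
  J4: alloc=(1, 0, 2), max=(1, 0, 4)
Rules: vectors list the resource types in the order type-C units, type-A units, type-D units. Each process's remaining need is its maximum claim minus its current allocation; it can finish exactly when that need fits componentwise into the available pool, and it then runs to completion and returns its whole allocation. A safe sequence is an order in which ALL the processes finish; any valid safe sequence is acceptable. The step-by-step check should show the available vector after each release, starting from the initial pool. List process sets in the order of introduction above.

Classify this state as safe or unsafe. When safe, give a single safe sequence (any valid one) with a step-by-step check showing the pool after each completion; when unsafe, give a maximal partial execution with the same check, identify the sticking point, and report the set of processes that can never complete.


UNSAFE.
Key observation: once J4, J8 finish, the pool peaks at (4, 0, 5) — and every remaining process still needs more type-A units than that.
A maximal execution: J4, J8 — then nothing else fits. Walking it through:
  pool = (2, 0, 3)
  J4 needs (0, 0, 2) <= (2, 0, 3) -> finishes; pool += (1, 0, 2) = (3, 0, 5)
  J8 needs (0, 0, 5) <= (3, 0, 5) -> finishes; pool += (1, 0, 0) = (4, 0, 5)
  blocked: J9 wants (2, 1, 5), pool (4, 0, 5) — not enough type-A units
  blocked: J1 wants (1, 1, 4), pool (4, 0, 5) — not enough type-A units
  blocked: J2 wants (2, 1, 2), pool (4, 0, 5) — not enough type-A units
Permanently blocked: J9, J1 and J2.


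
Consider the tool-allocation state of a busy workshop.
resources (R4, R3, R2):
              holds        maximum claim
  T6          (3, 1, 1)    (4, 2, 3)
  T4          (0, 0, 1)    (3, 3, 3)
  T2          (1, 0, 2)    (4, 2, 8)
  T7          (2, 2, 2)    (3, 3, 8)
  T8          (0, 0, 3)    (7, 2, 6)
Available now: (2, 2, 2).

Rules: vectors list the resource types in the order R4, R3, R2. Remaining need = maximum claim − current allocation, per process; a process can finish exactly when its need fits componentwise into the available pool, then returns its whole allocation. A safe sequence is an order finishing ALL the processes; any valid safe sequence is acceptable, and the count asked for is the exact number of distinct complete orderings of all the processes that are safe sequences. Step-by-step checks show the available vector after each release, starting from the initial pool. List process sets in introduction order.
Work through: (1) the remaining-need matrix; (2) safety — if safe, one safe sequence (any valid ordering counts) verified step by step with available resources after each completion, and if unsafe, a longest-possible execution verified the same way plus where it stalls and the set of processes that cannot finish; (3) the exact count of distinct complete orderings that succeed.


(1) Need matrix, components ordered R4, R3, R2:
  T6: (1, 1, 2)
  T4: (3, 3, 2)
  T2: (3, 2, 6)
  T7: (1, 1, 6)
  T8: (7, 2, 3)
(2) UNSAFE.
Key observation: after T6, T4 the pool peaks at (5, 3, 4), and each blocked process is short somewhere: T2 on R2; T7 on R2; T8 on R4.
Going as far as possible: T6, T4; after that, nothing fits. Verifying each step:
  pool = (2, 2, 2)
  run T6 (needs (1, 1, 2), free (2, 2, 2)); after release of (3, 1, 1) the pool is (5, 3, 3)
  run T4 (needs (3, 3, 2), free (5, 3, 3)); after release of (0, 0, 1) the pool is (5, 3, 4)
  blocked: T2 wants (3, 2, 6), pool (5, 3, 4) — not enough R2
  blocked: T7 wants (1, 1, 6), pool (5, 3, 4) — not enough R2
  blocked: T8 wants (7, 2, 3), pool (5, 3, 4) — not enough R4
Processes that can never finish: T2, T7 and T8.
(3) Precisely 0 of the possible complete orderings are safe sequences.


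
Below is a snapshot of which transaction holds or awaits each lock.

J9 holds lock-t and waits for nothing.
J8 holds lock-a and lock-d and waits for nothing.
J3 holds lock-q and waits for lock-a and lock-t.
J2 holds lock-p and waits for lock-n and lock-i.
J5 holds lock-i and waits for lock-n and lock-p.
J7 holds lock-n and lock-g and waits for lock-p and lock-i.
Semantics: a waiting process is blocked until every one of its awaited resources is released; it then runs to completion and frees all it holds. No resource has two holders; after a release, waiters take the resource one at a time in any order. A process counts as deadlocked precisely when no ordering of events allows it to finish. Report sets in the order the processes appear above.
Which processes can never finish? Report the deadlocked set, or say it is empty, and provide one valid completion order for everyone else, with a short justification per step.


Deadlocked: J2, J5 and J7.
Key observation: the knot is the closed ring of waits J2 -> J5 -> J2; J7 is caught in further circular waits.
One completion order for the rest: J8, J9, J3.
Step-by-step check:
  run J8 (it waits on nothing); releases lock-a and lock-d
  run J9 (it waits on nothing); releases lock-t
  run J3 (all its waits — lock-a and lock-t — are resolved); releases lock-q


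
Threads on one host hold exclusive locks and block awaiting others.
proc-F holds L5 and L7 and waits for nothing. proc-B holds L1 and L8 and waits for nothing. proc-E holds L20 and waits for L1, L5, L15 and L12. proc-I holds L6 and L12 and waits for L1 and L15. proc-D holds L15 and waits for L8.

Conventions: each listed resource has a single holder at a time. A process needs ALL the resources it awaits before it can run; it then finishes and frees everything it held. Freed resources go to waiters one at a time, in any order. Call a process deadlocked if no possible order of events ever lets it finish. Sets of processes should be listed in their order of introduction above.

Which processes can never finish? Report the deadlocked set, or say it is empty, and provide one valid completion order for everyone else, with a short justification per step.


No process is deadlocked.
Key observation: there is no circular wait here — follow any chain and it reaches a process that is free to run now.
A valid finishing order for the others: proc-B, proc-D, proc-I, proc-F, proc-E.
Verifying each step:
  proc-B waits on nothing -> runs at once and releases L1 and L8
  proc-D waits on L8 — all released -> runs and releases L15
  proc-I waits on L1 and L15 — all released -> runs and releases L6 and L12
  proc-F waits on nothing -> runs at once and releases L5 and L7
  proc-E waits on L1, L5, L15 and L12 — all released -> runs and releases L20


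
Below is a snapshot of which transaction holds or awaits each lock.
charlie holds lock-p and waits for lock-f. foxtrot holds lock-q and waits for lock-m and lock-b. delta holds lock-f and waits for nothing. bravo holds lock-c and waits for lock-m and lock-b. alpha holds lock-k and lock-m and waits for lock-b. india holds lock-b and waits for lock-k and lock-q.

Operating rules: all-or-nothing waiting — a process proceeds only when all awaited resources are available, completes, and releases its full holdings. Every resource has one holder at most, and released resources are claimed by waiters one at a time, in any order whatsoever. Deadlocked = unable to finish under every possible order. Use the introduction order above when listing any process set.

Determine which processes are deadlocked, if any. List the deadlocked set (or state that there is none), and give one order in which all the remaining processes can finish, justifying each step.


Deadlocked: foxtrot, bravo, alpha and india.
Key observation: the wait chain closes on itself along foxtrot -> alpha -> india -> foxtrot; bravo waits into the deadlock from upstream.
The rest can finish in the order delta, charlie.
Check, step by step:
  delta waits on nothing -> runs at once and releases lock-f
  run charlie (all its waits — lock-f — are resolved); releases lock-p


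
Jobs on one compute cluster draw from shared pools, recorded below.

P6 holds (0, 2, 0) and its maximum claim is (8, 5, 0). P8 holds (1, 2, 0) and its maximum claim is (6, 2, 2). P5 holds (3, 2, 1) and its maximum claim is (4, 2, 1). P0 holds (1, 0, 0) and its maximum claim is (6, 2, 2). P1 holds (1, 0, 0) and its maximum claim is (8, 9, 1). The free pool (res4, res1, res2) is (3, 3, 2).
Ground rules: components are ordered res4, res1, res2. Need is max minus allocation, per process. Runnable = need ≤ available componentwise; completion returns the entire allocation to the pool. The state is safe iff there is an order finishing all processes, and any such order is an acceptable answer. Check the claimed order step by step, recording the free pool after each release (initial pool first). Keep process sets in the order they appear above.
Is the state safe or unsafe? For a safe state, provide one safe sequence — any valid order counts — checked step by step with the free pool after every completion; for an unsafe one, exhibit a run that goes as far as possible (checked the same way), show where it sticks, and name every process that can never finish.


SAFE. One safe sequence: P5, P8, P0, P6, P1.
Key observation: reading the order forward, P6 is the first process whose need (8, 3, 0) meets the free pool (8, 7, 3) exactly on a resource it requests.
Check, step by step:
  pool = (3, 3, 2)
  run P5 (needs (1, 0, 0), free (3, 3, 2)); after release of (3, 2, 1) the pool is (6, 5, 3)
  run P8 (needs (5, 0, 2), free (6, 5, 3)); after release of (1, 2, 0) the pool is (7, 7, 3)
  run P0 (needs (5, 2, 2), free (7, 7, 3)); after release of (1, 0, 0) the pool is (8, 7, 3)
  run P6 (needs (8, 3, 0), free (8, 7, 3)); after release of (0, 2, 0) the pool is (8, 9, 3)
  run P1 (needs (7, 9, 1), free (8, 9, 3)); after release of (1, 0, 0) the pool is (9, 9, 3)


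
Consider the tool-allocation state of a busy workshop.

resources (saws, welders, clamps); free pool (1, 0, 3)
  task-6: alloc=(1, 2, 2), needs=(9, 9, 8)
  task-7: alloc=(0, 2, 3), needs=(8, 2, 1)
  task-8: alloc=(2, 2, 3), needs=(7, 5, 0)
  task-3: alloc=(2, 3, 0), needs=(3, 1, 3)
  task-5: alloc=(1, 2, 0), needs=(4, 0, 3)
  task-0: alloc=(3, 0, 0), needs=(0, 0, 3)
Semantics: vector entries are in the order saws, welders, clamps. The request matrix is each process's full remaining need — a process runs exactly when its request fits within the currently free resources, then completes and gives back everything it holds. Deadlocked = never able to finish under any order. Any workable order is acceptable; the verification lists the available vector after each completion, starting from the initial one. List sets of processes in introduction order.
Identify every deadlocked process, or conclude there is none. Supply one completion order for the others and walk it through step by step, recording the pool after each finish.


The deadlocked set is empty.
Key observation: beginning at task-0, releases accumulate fast enough that every process eventually fits.
One completion order for the rest: task-0, task-5, task-3, task-8, task-7, task-6. Verifying each step:
  pool = (1, 0, 3)
  task-0 needs (0, 0, 3) <= (1, 0, 3) -> finishes; pool += (3, 0, 0) = (4, 0, 3)
  task-5 needs (4, 0, 3) <= (4, 0, 3) -> finishes; pool += (1, 2, 0) = (5, 2, 3)
  task-3 needs (3, 1, 3) <= (5, 2, 3) -> finishes; pool += (2, 3, 0) = (7, 5, 3)
  task-8 needs (7, 5, 0) <= (7, 5, 3) -> finishes; pool += (2, 2, 3) = (9, 7, 6)
  task-7 needs (8, 2, 1) <= (9, 7, 6) -> finishes; pool += (0, 2, 3) = (9, 9, 9)
  task-6 needs (9, 9, 8) <= (9, 9, 9) -> finishes; pool += (1, 2, 2) = (10, 11, 11)


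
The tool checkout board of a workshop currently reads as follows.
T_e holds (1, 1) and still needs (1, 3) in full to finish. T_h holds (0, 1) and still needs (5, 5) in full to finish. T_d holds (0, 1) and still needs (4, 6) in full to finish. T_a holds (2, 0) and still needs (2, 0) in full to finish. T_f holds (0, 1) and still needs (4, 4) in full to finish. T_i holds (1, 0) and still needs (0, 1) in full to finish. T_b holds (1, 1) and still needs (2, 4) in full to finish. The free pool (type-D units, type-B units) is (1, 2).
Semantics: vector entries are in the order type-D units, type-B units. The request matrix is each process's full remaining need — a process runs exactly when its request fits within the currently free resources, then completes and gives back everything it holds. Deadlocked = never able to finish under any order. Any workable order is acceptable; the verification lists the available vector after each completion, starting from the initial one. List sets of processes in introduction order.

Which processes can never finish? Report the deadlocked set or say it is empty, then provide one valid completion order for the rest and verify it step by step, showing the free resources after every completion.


Deadlocked set: T_e, T_h, T_d, T_f and T_b.
Key observation: type-B units is the bottleneck — with T_i, T_a done the pool holds (4, 2), short of every remaining need.
One completion order for the rest: T_i, T_a. Verifying each step:
  pool = (1, 2)
  run T_i (needs (0, 1), free (1, 2)); after release of (1, 0) the pool is (2, 2)
  run T_a (needs (2, 0), free (2, 2)); after release of (2, 0) the pool is (4, 2)
The stuck group stays short no matter what:
  blocked: T_e wants (1, 3), pool (4, 2) — not enough type-B units
  blocked: T_h wants (5, 5), pool (4, 2) — not enough type-D units and type-B units
  blocked: T_d wants (4, 6), pool (4, 2) — not enough type-B units
  blocked: T_f wants (4, 4), pool (4, 2) — not enough type-B units
  blocked: T_b wants (2, 4), pool (4, 2) — not enough type-B units


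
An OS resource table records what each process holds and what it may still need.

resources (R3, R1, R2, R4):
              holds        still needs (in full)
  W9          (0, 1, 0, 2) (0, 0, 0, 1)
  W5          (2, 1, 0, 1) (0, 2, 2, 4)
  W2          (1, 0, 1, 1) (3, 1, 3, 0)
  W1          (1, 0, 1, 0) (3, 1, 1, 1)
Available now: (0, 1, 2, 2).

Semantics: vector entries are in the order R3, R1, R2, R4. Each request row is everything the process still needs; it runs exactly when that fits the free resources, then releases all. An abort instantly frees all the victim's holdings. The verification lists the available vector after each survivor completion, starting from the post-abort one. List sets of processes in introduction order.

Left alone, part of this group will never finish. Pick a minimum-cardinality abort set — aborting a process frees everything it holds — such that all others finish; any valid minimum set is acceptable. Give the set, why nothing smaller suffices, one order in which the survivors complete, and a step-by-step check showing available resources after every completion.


Minimum abort set: W1.
Key observation: the returned (1, 0, 1, 0) from W1 is what brings W2 — unrunnable before, under any order — into play at step 3.
Minimality: the empty abort set fails — the state is deadlocked as it stands.
Survivors finish in the order: W9, W5, W2. Step-by-step check (pool after the aborts first):
  pool = (1, 1, 3, 2)
  run W9 (needs (0, 0, 0, 1), free (1, 1, 3, 2)); after release of (0, 1, 0, 2) the pool is (1, 2, 3, 4)
  run W5 (needs (0, 2, 2, 4), free (1, 2, 3, 4)); after release of (2, 1, 0, 1) the pool is (3, 3, 3, 5)
  run W2 (needs (3, 1, 3, 0), free (3, 3, 3, 5)); after release of (1, 0, 1, 1) the pool is (4, 3, 4, 6)


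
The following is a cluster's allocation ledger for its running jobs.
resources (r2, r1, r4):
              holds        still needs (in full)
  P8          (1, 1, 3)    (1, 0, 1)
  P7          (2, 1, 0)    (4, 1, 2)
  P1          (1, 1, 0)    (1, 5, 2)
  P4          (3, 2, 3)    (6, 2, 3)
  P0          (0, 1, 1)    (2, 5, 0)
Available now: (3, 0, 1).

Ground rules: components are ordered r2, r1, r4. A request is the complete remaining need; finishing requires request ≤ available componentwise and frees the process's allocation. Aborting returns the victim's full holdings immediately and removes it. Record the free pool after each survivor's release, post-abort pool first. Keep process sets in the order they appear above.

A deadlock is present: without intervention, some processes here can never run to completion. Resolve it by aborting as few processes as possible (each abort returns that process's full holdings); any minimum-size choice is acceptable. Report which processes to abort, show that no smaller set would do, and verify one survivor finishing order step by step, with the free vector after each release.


The answer: abort P1.
Key observation: aborting P1 returns (1, 1, 0), and P0 — hopeless before — runs at step 4 with the returned capacity in the pool.
Why nothing smaller works: aborting no one leaves the state deadlocked as given.
One survivor order: P8, P7, P4, P0. Verifying each step (post-abort pool first):
  pool = (4, 1, 1)
  P8: need (1, 0, 1) fits (4, 1, 1); releases (1, 1, 3), pool now (5, 2, 4)
  P7: need (4, 1, 2) fits (5, 2, 4); releases (2, 1, 0), pool now (7, 3, 4)
  P4: need (6, 2, 3) fits (7, 3, 4); releases (3, 2, 3), pool now (10, 5, 7)
  P0: need (2, 5, 0) fits (10, 5, 7); releases (0, 1, 1), pool now (10, 6, 8)


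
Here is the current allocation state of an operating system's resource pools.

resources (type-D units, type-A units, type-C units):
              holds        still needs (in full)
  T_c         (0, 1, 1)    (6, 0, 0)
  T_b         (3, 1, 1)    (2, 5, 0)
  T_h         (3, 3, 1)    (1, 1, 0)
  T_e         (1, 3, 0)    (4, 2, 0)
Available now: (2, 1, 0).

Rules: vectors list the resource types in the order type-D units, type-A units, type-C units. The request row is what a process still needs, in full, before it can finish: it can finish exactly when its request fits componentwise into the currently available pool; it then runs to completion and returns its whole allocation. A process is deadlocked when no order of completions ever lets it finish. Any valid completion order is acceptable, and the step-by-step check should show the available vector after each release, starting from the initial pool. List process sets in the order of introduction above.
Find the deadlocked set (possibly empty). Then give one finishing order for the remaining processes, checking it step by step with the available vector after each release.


No process is deadlocked.
Key observation: starting with T_h, each completion frees enough for the next — no one is permanently blocked.
A valid finishing order for the others: T_h, T_e, T_c, T_b. Check, step by step:
  pool = (2, 1, 0)
  T_h needs (1, 1, 0) <= (2, 1, 0) -> finishes; pool += (3, 3, 1) = (5, 4, 1)
  T_e needs (4, 2, 0) <= (5, 4, 1) -> finishes; pool += (1, 3, 0) = (6, 7, 1)
  T_c needs (6, 0, 0) <= (6, 7, 1) -> finishes; pool += (0, 1, 1) = (6, 8, 2)
  T_b needs (2, 5, 0) <= (6, 8, 2) -> finishes; pool += (3, 1, 1) = (9, 9, 3)


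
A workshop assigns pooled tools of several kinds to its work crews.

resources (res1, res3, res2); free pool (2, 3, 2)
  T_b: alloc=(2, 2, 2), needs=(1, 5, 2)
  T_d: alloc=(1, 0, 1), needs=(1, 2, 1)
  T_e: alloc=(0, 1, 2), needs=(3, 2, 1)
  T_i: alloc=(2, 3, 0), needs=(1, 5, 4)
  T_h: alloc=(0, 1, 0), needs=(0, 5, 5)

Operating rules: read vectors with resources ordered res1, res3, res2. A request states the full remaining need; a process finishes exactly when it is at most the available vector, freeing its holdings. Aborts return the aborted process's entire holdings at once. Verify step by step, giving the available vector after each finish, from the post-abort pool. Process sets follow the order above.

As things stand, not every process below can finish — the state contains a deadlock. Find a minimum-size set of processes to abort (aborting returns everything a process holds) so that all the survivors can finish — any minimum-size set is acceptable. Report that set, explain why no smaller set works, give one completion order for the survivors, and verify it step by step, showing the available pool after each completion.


Abort T_b.
Key observation: aborting T_b returns (2, 2, 2), and T_i — hopeless before — runs at step 1 with the returned capacity in the pool.
No smaller set exists: with zero aborts the deadlock remains.
One survivor order: T_i, T_d, T_e, T_h. Step-by-step check (post-abort pool first):
  pool = (4, 5, 4)
  run T_i (needs (1, 5, 4), free (4, 5, 4)); after release of (2, 3, 0) the pool is (6, 8, 4)
  run T_d (needs (1, 2, 1), free (6, 8, 4)); after release of (1, 0, 1) the pool is (7, 8, 5)
  run T_e (needs (3, 2, 1), free (7, 8, 5)); after release of (0, 1, 2) the pool is (7, 9, 7)
  run T_h (needs (0, 5, 5), free (7, 9, 7)); after release of (0, 1, 0) the pool is (7, 10, 7)


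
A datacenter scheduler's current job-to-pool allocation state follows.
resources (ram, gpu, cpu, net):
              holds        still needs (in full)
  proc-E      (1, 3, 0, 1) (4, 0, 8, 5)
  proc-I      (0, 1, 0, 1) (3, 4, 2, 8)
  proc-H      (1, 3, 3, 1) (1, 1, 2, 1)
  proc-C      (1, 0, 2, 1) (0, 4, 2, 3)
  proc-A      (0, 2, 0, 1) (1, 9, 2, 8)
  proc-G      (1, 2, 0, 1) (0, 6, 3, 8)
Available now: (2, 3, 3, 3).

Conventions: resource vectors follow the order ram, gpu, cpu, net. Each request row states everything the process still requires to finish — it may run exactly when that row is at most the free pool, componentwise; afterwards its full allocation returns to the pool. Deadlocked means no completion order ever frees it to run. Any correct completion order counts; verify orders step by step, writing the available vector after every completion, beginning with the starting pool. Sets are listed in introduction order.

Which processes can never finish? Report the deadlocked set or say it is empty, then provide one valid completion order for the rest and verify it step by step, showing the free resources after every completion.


Deadlocked set: proc-I, proc-A and proc-G.
Key observation: no order helps: past proc-H, proc-C, proc-E, the free pool tops out at (5, 9, 8, 6), below what each blocked process needs in net.
The rest can finish in the order proc-H, proc-C, proc-E. Verifying each step:
  pool = (2, 3, 3, 3)
  proc-H needs (1, 1, 2, 1) <= (2, 3, 3, 3) -> finishes; pool += (1, 3, 3, 1) = (3, 6, 6, 4)
  proc-C needs (0, 4, 2, 3) <= (3, 6, 6, 4) -> finishes; pool += (1, 0, 2, 1) = (4, 6, 8, 5)
  proc-E needs (4, 0, 8, 5) <= (4, 6, 8, 5) -> finishes; pool += (1, 3, 0, 1) = (5, 9, 8, 6)
The blocked processes can never fit:
  proc-I cannot run: need (3, 4, 2, 8) vs free (5, 9, 8, 6) (insufficient net)
  proc-A cannot run: need (1, 9, 2, 8) vs free (5, 9, 8, 6) (insufficient net)
  proc-G cannot run: need (0, 6, 3, 8) vs free (5, 9, 8, 6) (insufficient net)


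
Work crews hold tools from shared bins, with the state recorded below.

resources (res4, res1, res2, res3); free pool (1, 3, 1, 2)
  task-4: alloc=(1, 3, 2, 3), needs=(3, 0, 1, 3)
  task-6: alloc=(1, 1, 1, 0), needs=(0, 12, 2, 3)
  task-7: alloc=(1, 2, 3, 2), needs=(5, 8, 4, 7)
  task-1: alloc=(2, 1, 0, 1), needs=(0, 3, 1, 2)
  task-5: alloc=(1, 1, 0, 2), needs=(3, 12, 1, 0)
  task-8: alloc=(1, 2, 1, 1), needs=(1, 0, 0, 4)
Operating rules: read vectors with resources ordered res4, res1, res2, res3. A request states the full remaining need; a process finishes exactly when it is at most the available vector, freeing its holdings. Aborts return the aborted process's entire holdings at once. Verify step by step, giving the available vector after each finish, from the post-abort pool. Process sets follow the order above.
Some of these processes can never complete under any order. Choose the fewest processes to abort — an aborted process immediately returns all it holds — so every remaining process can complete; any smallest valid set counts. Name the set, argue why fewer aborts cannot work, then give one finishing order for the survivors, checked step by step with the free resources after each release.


Abort task-6.
Key observation: the deadlocked task-5 becomes finishable only because task-6 released (1, 1, 1, 0); it completes at step 5 below.
No smaller set exists: with zero aborts the deadlock remains.
Survivors finish in the order: task-1, task-4, task-8, task-7, task-5. Check, step by step (pool after the aborts first):
  pool = (2, 4, 2, 2)
  task-1 needs (0, 3, 1, 2) <= (2, 4, 2, 2) -> finishes; pool += (2, 1, 0, 1) = (4, 5, 2, 3)
  task-4 needs (3, 0, 1, 3) <= (4, 5, 2, 3) -> finishes; pool += (1, 3, 2, 3) = (5, 8, 4, 6)
  task-8 needs (1, 0, 0, 4) <= (5, 8, 4, 6) -> finishes; pool += (1, 2, 1, 1) = (6, 10, 5, 7)
  task-7 needs (5, 8, 4, 7) <= (6, 10, 5, 7) -> finishes; pool += (1, 2, 3, 2) = (7, 12, 8, 9)
  task-5 needs (3, 12, 1, 0) <= (7, 12, 8, 9) -> finishes; pool += (1, 1, 0, 2) = (8, 13, 8, 11)


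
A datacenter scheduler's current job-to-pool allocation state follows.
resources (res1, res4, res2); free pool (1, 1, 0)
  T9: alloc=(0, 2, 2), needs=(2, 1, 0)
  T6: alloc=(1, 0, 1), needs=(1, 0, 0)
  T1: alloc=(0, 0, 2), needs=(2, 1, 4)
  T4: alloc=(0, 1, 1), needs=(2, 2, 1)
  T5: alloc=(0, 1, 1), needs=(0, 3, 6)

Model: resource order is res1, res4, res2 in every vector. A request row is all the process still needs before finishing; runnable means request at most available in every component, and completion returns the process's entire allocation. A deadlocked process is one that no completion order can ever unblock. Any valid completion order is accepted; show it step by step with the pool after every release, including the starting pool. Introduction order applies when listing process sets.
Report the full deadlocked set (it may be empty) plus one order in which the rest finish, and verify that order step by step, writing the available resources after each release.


The deadlocked set is empty.
Key observation: there is always a runnable process — T6 first — so the state unwinds completely.
One completion order for the rest: T6, T9, T4, T1, T5. Check, step by step:
  pool = (1, 1, 0)
  T6: need (1, 0, 0) fits (1, 1, 0); releases (1, 0, 1), pool now (2, 1, 1)
  T9: need (2, 1, 0) fits (2, 1, 1); releases (0, 2, 2), pool now (2, 3, 3)
  T4: need (2, 2, 1) fits (2, 3, 3); releases (0, 1, 1), pool now (2, 4, 4)
  T1: need (2, 1, 4) fits (2, 4, 4); releases (0, 0, 2), pool now (2, 4, 6)
  T5: need (0, 3, 6) fits (2, 4, 6); releases (0, 1, 1), pool now (2, 5, 7)


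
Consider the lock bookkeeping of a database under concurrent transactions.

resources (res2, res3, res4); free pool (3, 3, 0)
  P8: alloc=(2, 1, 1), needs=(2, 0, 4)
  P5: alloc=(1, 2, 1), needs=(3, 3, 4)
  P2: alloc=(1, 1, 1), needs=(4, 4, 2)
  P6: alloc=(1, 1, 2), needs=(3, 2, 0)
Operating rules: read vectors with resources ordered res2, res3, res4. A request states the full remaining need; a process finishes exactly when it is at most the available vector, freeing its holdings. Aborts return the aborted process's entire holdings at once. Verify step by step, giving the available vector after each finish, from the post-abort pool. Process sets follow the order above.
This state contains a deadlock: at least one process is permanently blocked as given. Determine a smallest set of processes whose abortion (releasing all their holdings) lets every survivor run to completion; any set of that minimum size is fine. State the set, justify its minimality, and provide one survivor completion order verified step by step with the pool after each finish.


Abort P8.
Key observation: the deadlocked P5 becomes finishable only because P8 released (2, 1, 1); it completes at step 3 below.
Why nothing smaller works: aborting no one leaves the state deadlocked as given.
One survivor order: P6, P2, P5. Verifying each step (post-abort pool first):
  pool = (5, 4, 1)
  P6: need (3, 2, 0) fits (5, 4, 1); releases (1, 1, 2), pool now (6, 5, 3)
  P2: need (4, 4, 2) fits (6, 5, 3); releases (1, 1, 1), pool now (7, 6, 4)
  P5: need (3, 3, 4) fits (7, 6, 4); releases (1, 2, 1), pool now (8, 8, 5)


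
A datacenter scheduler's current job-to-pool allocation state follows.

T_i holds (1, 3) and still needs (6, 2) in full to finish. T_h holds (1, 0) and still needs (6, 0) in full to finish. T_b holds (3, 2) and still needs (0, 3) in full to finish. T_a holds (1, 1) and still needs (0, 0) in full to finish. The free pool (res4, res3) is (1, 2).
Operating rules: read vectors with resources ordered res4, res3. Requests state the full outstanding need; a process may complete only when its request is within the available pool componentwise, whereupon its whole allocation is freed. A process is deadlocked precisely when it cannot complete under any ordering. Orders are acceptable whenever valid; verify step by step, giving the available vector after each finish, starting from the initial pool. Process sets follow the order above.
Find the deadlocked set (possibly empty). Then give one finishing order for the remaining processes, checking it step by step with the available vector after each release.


The deadlocked set is T_i and T_h.
Key observation: the pool after T_a, T_b is (5, 5); every surviving request exceeds it in res4, so progress ends there.
One completion order for the rest: T_a, T_b. Step-by-step check:
  pool = (1, 2)
  T_a: need (0, 0) fits (1, 2); releases (1, 1), pool now (2, 3)
  T_b: need (0, 3) fits (2, 3); releases (3, 2), pool now (5, 5)
The stuck group stays short no matter what:
  blocked: T_i wants (6, 2), pool (5, 5) — not enough res4
  blocked: T_h wants (6, 0), pool (5, 5) — not enough res4


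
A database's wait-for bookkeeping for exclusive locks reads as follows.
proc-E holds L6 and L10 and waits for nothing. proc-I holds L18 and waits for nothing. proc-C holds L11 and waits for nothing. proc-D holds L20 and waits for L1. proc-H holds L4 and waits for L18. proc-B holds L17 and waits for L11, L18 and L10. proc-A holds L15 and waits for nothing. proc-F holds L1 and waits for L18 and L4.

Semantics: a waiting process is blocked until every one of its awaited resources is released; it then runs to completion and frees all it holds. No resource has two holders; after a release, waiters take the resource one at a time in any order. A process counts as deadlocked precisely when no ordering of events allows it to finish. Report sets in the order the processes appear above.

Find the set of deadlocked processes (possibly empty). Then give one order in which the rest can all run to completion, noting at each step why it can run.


No process is deadlocked.
Key observation: the wait graph is acyclic; completion cascades from the unblocked processes through everyone else.
One completion order for the rest: proc-E, proc-I, proc-C, proc-H, proc-F, proc-B, proc-D, proc-A.
Walking it through:
  proc-E waits on nothing -> runs at once and releases L6 and L10
  proc-I waits on nothing -> runs at once and releases L18
  proc-C waits on nothing -> runs at once and releases L11
  proc-H: everything it awaited (L18) is free; runs, freeing L4
  proc-F: everything it awaited (L18 and L4) is free; runs, freeing L1
  proc-B: everything it awaited (L11, L18 and L10) is free; runs, freeing L17
  proc-D: everything it awaited (L1) is free; runs, freeing L20
  proc-A waits on nothing -> runs at once and releases L15


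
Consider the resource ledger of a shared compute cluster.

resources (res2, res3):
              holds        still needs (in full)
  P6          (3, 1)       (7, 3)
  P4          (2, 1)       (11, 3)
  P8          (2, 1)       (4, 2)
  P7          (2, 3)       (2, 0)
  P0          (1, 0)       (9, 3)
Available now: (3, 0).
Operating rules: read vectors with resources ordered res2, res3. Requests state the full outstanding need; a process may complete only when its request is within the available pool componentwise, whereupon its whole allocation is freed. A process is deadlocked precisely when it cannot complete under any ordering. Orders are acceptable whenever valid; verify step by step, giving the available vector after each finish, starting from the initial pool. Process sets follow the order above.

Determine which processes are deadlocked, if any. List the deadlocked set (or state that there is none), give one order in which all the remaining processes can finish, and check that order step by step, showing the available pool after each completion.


Nothing here is deadlocked.
Key observation: there is always a runnable process — P7 first — so the state unwinds completely.
The rest can finish in the order P7, P8, P6, P0, P4. Step-by-step check:
  pool = (3, 0)
  run P7 (needs (2, 0), free (3, 0)); after release of (2, 3) the pool is (5, 3)
  run P8 (needs (4, 2), free (5, 3)); after release of (2, 1) the pool is (7, 4)
  run P6 (needs (7, 3), free (7, 4)); after release of (3, 1) the pool is (10, 5)
  run P0 (needs (9, 3), free (10, 5)); after release of (1, 0) the pool is (11, 5)
  run P4 (needs (11, 3), free (11, 5)); after release of (2, 1) the pool is (13, 6)


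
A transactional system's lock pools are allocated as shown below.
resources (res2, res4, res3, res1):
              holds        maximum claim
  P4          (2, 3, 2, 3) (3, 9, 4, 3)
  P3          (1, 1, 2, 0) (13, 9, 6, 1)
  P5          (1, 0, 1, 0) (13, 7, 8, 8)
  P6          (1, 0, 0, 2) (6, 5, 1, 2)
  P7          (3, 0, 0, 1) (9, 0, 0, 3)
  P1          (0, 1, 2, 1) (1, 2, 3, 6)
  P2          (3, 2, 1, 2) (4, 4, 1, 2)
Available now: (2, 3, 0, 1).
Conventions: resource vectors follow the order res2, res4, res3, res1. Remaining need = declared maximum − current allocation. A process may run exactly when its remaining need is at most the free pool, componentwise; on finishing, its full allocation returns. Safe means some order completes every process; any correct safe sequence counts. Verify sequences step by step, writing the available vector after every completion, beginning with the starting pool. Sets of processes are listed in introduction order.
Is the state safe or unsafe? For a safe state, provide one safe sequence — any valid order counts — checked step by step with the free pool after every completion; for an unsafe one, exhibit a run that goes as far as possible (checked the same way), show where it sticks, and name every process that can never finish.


UNSAFE.
Key observation: the wall is res2: completing P2, P6, P1, P7, P4 brings the pool only to (11, 9, 5, 10), and all the rest need more.
The run P2, P6, P1, P7, P4 cannot be extended any further. Verifying each step:
  pool = (2, 3, 0, 1)
  P2 needs (1, 2, 0, 0) <= (2, 3, 0, 1) -> finishes; pool += (3, 2, 1, 2) = (5, 5, 1, 3)
  P6 needs (5, 5, 1, 0) <= (5, 5, 1, 3) -> finishes; pool += (1, 0, 0, 2) = (6, 5, 1, 5)
  P1 needs (1, 1, 1, 5) <= (6, 5, 1, 5) -> finishes; pool += (0, 1, 2, 1) = (6, 6, 3, 6)
  P7 needs (6, 0, 0, 2) <= (6, 6, 3, 6) -> finishes; pool += (3, 0, 0, 1) = (9, 6, 3, 7)
  P4 needs (1, 6, 2, 0) <= (9, 6, 3, 7) -> finishes; pool += (2, 3, 2, 3) = (11, 9, 5, 10)
  blocked: P3 wants (12, 8, 4, 1), pool (11, 9, 5, 10) — not enough res2
  blocked: P5 wants (12, 7, 7, 8), pool (11, 9, 5, 10) — not enough res2 and res3
Never able to finish: P3 and P5.
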